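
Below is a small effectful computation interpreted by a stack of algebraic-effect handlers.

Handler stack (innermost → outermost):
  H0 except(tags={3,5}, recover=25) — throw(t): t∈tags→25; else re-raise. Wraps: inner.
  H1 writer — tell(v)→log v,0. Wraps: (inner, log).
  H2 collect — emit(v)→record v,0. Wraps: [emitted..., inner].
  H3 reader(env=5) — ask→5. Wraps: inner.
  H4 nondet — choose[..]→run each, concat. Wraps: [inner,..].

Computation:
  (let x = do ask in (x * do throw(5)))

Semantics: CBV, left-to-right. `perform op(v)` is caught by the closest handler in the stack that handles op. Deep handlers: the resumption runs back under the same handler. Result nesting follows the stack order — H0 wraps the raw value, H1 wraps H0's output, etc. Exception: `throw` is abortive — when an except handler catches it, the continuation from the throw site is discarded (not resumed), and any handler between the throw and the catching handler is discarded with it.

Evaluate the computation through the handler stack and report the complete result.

Evaluation trace:
ask @ H3 ⇒ 5
throw(5) @ H0 caught ⇒ 25
H1 returns (25, ())
H2 returns [(25, ())]
H3 returns [(25, ())]
H4 returns [[(25, ())]]
= [[(25, ())]]

Answer: [[(25, ())]]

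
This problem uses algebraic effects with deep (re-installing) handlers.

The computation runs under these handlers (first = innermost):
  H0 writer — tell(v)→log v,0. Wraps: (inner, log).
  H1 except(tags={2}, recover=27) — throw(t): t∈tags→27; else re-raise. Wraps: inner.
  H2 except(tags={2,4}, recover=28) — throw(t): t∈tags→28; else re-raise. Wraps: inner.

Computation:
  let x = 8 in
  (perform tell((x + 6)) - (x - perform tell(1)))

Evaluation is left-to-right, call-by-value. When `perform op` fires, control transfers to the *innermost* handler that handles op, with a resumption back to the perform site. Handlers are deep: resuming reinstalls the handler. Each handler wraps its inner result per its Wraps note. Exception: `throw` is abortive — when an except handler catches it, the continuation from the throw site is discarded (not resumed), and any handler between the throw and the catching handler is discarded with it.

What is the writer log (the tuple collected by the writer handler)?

Working:
tell(14) @ H0 ⇒ log+=14
tell(1) @ H0 ⇒ log+=1
H0 returns (-8, (14, 1))
H1 returns (-8, (14, 1))
H2 returns (-8, (14, 1))
= (-8, (14, 1))

Answer: (14, 1)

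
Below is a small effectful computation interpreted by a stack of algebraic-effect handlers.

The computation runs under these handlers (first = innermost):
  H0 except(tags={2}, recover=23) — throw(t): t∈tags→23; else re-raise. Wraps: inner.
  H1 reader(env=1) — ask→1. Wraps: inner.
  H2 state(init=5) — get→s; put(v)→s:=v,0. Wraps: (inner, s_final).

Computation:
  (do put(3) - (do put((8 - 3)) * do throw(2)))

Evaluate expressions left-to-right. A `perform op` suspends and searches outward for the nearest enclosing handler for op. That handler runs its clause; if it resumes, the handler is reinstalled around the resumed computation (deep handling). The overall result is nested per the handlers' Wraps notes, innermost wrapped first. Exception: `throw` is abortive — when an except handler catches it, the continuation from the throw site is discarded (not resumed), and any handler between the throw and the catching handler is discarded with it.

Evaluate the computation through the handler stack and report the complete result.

Answer: (23, 5)

Working:
put(3) @ H2 ⇒ s:=3
put(5) @ H2 ⇒ s:=5
throw(2) @ H0 caught ⇒ 23
H1 returns 23
H2 returns (23, 5)
= (23, 5)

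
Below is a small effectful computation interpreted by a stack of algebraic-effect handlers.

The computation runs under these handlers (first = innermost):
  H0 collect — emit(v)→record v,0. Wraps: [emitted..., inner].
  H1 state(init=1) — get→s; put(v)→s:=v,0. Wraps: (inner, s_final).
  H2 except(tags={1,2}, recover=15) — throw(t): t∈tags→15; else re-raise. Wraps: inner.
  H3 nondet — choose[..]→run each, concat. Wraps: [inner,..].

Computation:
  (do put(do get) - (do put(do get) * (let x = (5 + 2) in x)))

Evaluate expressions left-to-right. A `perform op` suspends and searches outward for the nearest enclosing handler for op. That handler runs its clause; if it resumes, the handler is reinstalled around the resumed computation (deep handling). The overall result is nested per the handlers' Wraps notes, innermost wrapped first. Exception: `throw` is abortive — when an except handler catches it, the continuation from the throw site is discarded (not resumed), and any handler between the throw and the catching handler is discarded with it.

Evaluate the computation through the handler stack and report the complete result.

Working:
get @ H1 ⇒ 1
put(1) @ H1 ⇒ s:=1
get @ H1 ⇒ 1
put(1) @ H1 ⇒ s:=1
H0 returns [0]
H1 returns ([0], 1)
H2 returns ([0], 1)
H3 returns [([0], 1)]
= [([0], 1)]

Answer: [([0], 1)]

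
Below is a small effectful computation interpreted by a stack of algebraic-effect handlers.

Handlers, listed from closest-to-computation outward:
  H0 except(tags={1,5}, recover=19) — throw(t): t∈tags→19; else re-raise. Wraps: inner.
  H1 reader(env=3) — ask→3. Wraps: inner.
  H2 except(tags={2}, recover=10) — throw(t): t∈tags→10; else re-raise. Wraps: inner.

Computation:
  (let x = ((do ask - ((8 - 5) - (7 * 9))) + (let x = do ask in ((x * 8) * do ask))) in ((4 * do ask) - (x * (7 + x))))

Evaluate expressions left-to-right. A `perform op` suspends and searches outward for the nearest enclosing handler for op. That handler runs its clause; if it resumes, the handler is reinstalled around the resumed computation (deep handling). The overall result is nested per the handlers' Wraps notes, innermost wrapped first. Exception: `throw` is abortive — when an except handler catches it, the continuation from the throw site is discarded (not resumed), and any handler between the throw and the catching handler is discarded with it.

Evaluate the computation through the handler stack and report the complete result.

Step-by-step:
ask @ H1 ⇒ 3
ask @ H1 ⇒ 3
ask @ H1 ⇒ 3
ask @ H1 ⇒ 3
H0 returns -19158
H1 returns -19158
H2 returns -19158
= -19158

Answer: -19158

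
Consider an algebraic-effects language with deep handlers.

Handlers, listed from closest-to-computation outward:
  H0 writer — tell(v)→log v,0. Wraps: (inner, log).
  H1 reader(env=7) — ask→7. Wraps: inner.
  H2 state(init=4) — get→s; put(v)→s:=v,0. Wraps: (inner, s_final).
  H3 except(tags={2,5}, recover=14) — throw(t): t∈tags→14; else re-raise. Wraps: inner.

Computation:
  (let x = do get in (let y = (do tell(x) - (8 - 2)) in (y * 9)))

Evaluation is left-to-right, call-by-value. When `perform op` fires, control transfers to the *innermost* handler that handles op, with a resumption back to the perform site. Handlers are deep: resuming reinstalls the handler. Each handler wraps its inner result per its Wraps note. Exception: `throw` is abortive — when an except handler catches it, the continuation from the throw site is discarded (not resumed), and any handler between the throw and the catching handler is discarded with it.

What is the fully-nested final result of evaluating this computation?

Step-by-step:
get @ H2 ⇒ 4
tell(4) @ H0 ⇒ log+=4
H0 returns (-54, (4))
H1 returns (-54, (4))
H2 returns ((-54, (4)), 4)
H3 returns ((-54, (4)), 4)
= ((-54, (4)), 4)

Answer: ((-54, (4)), 4)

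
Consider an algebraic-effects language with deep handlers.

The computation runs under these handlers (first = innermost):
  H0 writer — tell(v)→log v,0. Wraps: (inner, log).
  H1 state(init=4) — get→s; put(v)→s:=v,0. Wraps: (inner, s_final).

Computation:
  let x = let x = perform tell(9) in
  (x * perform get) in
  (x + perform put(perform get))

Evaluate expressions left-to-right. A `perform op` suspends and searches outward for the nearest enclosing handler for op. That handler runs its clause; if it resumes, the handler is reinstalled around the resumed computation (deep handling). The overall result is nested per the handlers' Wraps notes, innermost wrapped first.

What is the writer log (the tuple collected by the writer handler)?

Answer: (9)

Step-by-step:
tell(9) @ H0 ⇒ log+=9
get @ H1 ⇒ 4
get @ H1 ⇒ 4
put(4) @ H1 ⇒ s:=4
H0 returns (0, (9))
H1 returns ((0, (9)), 4)
= ((0, (9)), 4)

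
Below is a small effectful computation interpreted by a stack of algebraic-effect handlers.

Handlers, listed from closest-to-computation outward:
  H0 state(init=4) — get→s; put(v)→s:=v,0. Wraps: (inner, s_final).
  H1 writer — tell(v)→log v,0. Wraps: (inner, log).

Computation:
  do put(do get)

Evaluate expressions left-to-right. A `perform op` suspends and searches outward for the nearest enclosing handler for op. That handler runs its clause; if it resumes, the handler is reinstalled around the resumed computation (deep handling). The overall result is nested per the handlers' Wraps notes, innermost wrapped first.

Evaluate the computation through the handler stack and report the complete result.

Answer: ((0, 4), ())

Evaluation trace:
get @ H0 ⇒ 4
put(4) @ H0 ⇒ s:=4
H0 returns (0, 4)
H1 returns ((0, 4), ())
= ((0, 4), ())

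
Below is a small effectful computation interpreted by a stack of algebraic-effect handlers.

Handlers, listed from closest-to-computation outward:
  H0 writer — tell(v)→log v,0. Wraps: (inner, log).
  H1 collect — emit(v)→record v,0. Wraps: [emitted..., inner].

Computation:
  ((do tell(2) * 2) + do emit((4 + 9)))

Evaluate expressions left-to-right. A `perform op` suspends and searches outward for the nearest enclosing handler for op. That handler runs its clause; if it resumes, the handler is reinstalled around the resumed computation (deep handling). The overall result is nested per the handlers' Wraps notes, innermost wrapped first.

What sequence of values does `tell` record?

Evaluation trace:
tell(2) @ H0 ⇒ log+=2
emit(13) @ H1 ⇒ out+=13
H0 returns (0, (2))
H1 returns [13, (0, (2))]
= [13, (0, (2))]

Answer: (2)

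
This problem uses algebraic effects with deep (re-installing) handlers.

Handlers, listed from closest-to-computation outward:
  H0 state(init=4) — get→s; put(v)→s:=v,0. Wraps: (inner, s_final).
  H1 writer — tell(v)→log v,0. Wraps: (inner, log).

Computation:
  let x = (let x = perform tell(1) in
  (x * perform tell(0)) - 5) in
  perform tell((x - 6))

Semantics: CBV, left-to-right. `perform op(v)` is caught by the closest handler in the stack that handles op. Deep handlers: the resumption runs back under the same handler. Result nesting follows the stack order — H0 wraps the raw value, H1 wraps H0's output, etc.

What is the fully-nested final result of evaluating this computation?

Answer: ((0, 4), (1, 0, -11))

Working:
tell(1) @ H1 ⇒ log+=1
tell(0) @ H1 ⇒ log+=0
tell(-11) @ H1 ⇒ log+=-11
H0 returns (0, 4)
H1 returns ((0, 4), (1, 0, -11))
= ((0, 4), (1, 0, -11))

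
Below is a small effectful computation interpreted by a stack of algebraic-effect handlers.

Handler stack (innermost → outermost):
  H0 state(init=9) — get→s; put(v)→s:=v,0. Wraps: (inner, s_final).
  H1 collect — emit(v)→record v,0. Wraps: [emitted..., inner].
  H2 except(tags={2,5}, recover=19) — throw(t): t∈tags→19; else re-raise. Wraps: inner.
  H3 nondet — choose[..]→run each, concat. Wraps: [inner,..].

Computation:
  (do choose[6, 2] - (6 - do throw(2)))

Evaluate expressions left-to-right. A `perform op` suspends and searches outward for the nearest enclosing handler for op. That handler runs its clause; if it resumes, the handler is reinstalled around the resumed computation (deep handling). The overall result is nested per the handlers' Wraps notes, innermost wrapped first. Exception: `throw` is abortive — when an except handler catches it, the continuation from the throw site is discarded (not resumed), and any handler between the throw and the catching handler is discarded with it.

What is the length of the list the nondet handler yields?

Evaluation trace:
choose[6, 2] @ H3
  branch[0] choose=6:
    throw(2) @ H2 caught ⇒ 19
    H3 returns [19]
  branch[1] choose=2:
    throw(2) @ H2 caught ⇒ 19
    H3 returns [19]
= [19, 19]

Answer: 2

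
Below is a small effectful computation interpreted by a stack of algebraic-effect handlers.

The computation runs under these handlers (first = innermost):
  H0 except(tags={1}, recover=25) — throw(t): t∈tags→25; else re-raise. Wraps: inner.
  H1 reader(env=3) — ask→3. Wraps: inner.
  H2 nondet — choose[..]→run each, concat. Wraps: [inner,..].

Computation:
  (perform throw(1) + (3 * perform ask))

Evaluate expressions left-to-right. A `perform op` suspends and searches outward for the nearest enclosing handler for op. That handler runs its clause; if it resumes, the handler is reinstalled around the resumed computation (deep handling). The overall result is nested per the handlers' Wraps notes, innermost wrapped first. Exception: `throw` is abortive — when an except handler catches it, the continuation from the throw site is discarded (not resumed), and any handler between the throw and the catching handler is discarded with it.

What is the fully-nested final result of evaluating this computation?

Answer: [25]

Working:
throw(1) @ H0 caught ⇒ 25
H1 returns 25
H2 returns [25]
= [25]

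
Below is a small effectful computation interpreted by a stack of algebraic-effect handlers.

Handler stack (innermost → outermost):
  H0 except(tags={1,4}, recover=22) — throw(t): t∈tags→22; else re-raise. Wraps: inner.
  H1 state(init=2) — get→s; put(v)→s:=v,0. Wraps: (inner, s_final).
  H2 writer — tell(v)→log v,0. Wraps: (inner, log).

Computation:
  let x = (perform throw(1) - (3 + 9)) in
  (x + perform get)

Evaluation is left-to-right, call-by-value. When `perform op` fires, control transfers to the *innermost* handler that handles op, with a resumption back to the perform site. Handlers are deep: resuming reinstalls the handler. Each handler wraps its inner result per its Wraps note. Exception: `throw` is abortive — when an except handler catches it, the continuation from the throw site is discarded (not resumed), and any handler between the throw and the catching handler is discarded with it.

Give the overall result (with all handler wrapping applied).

Step-by-step:
throw(1) @ H0 caught ⇒ 22
H1 returns (22, 2)
H2 returns ((22, 2), ())
= ((22, 2), ())

Answer: ((22, 2), ())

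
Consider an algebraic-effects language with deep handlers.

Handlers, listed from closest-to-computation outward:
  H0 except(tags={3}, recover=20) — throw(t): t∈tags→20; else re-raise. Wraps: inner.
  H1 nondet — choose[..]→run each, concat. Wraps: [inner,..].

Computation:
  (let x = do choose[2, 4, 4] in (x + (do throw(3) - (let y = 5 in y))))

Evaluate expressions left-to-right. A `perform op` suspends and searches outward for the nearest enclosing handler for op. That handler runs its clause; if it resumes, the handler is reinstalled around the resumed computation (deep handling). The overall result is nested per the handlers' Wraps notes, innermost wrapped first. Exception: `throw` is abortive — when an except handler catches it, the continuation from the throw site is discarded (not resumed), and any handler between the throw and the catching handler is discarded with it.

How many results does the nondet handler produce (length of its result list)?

Answer: 3

Step-by-step:
choose[2, 4, 4] @ H1
  branch[0] choose=2:
    throw(3) @ H0 caught ⇒ 20
    H1 returns [20]
  branch[1] choose=4:
    throw(3) @ H0 caught ⇒ 20
    H1 returns [20]
  branch[2] choose=4:
    throw(3) @ H0 caught ⇒ 20
    H1 returns [20]
= [20, 20, 20]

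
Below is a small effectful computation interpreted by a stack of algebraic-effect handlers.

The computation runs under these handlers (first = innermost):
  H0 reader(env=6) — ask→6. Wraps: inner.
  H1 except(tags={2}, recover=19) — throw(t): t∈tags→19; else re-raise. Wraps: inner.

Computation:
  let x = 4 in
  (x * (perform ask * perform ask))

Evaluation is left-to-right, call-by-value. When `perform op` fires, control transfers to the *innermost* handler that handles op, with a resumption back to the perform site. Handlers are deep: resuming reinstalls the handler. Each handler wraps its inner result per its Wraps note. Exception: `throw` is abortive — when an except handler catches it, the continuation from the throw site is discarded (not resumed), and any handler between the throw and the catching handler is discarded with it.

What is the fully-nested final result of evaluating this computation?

Evaluation trace:
ask @ H0 ⇒ 6
ask @ H0 ⇒ 6
H0 returns 144
H1 returns 144
= 144

Answer: 144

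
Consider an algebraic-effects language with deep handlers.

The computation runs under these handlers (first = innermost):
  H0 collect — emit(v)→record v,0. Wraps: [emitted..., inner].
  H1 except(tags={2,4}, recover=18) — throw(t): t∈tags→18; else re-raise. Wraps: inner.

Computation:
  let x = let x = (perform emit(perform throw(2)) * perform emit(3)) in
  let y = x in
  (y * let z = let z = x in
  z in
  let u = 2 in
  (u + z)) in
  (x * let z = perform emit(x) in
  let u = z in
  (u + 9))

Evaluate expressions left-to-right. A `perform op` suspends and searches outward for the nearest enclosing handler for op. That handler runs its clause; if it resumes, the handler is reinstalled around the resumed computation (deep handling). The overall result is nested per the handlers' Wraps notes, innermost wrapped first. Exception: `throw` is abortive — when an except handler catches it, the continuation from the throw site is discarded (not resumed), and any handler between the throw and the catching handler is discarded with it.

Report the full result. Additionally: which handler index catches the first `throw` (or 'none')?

Answer: 18 ; first throw caught by: H1

Step-by-step:
throw(2) @ H1 caught ⇒ 18
= 18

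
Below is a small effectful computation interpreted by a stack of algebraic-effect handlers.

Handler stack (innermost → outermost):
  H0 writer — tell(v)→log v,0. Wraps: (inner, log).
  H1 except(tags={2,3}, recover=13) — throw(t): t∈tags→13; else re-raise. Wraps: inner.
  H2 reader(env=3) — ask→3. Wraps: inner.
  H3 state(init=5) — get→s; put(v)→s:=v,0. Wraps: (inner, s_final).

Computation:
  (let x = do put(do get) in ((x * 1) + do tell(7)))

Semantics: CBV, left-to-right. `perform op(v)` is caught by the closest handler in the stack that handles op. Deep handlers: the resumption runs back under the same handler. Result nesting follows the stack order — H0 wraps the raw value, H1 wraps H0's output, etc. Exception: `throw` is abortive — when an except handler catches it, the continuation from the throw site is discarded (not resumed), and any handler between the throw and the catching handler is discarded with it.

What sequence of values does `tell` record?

Step-by-step:
get @ H3 ⇒ 5
put(5) @ H3 ⇒ s:=5
tell(7) @ H0 ⇒ log+=7
H0 returns (0, (7))
H1 returns (0, (7))
H2 returns (0, (7))
H3 returns ((0, (7)), 5)
= ((0, (7)), 5)

Answer: (7)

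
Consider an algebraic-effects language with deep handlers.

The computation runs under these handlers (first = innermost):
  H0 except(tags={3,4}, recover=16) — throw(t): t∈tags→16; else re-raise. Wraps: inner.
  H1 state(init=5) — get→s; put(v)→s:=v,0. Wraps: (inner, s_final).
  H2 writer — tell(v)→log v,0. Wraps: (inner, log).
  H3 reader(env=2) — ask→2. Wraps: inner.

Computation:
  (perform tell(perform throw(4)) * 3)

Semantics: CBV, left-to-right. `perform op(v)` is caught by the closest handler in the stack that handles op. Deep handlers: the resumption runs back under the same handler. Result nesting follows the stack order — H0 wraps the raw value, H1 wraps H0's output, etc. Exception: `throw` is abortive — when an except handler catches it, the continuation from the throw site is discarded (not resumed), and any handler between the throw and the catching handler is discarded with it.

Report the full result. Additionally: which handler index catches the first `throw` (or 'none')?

Step-by-step:
throw(4) @ H0 caught ⇒ 16
H1 returns (16, 5)
H2 returns ((16, 5), ())
H3 returns ((16, 5), ())
= ((16, 5), ())

Answer: ((16, 5), ()) ; first throw caught by: H0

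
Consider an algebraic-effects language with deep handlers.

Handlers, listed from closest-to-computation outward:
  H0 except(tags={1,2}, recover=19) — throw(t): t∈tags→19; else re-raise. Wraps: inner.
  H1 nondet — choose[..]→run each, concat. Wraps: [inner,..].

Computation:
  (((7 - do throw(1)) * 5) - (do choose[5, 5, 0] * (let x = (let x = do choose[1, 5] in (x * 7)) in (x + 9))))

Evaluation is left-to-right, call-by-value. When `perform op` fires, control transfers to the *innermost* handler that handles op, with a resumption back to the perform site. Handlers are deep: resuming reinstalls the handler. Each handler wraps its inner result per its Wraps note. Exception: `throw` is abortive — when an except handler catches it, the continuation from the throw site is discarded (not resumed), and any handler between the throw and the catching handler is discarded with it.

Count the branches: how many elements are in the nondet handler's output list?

Answer: 1

Evaluation trace:
throw(1) @ H0 caught ⇒ 19
H1 returns [19]
= [19]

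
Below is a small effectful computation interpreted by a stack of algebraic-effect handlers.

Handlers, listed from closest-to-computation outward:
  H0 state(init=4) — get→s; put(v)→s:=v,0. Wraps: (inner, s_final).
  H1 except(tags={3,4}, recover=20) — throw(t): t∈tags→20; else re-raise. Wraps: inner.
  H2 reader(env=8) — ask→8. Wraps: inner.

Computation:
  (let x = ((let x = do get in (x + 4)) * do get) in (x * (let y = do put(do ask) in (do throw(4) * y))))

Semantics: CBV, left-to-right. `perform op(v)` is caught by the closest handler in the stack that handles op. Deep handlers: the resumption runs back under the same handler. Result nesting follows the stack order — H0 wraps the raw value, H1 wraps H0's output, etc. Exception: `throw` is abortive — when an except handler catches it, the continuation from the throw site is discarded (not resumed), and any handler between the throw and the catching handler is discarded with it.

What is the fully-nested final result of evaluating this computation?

Answer: 20

Working:
get @ H0 ⇒ 4
get @ H0 ⇒ 4
ask @ H2 ⇒ 8
put(8) @ H0 ⇒ s:=8
throw(4) @ H1 caught ⇒ 20
H2 returns 20
= 20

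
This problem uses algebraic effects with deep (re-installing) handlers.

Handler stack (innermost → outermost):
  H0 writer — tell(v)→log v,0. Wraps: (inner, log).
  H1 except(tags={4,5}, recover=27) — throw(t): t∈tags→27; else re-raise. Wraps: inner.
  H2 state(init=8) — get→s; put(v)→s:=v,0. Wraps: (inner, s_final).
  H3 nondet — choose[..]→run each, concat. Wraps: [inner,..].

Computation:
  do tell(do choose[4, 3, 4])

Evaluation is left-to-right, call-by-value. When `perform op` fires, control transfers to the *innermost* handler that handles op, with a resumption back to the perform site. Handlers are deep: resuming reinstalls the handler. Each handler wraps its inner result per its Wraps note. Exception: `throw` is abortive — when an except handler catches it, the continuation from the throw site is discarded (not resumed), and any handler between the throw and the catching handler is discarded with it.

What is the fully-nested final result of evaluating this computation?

Step-by-step:
choose[4, 3, 4] @ H3
  branch[0] choose=4:
    tell(4) @ H0 ⇒ log+=4
    H0 returns (0, (4))
    H1 returns (0, (4))
    H2 returns ((0, (4)), 8)
    H3 returns [((0, (4)), 8)]
  branch[1] choose=3:
    tell(3) @ H0 ⇒ log+=3
    H0 returns (0, (3))
    H1 returns (0, (3))
    H2 returns ((0, (3)), 8)
    H3 returns [((0, (3)), 8)]
  branch[2] choose=4:
    tell(4) @ H0 ⇒ log+=4
    H0 returns (0, (4))
    H1 returns (0, (4))
    H2 returns ((0, (4)), 8)
    H3 returns [((0, (4)), 8)]
= [((0, (4)), 8), ((0, (3)), 8), ((0, (4)), 8)]

Answer: [((0, (4)), 8), ((0, (3)), 8), ((0, (4)), 8)]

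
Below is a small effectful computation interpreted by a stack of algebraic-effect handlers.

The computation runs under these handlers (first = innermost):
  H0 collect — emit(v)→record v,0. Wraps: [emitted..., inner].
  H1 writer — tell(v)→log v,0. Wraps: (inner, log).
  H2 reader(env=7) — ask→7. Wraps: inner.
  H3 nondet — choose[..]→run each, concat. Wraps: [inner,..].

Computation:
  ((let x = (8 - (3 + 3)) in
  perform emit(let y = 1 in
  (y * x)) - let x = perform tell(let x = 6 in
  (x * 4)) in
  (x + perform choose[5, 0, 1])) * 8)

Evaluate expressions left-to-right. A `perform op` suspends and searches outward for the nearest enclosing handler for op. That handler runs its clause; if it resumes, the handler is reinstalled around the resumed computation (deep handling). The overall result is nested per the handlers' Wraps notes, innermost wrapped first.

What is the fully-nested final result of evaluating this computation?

Answer: [([2, -40], (24)), ([2, 0], (24)), ([2, -8], (24))]

Working:
emit(2) @ H0 ⇒ out+=2
tell(24) @ H1 ⇒ log+=24
choose[5, 0, 1] @ H3
  branch[0] choose=5:
    H0 returns [2, -40]
    H1 returns ([2, -40], (24))
    H2 returns ([2, -40], (24))
    H3 returns [([2, -40], (24))]
  branch[1] choose=0:
    H0 returns [2, 0]
    H1 returns ([2, 0], (24))
    H2 returns ([2, 0], (24))
    H3 returns [([2, 0], (24))]
  branch[2] choose=1:
    H0 returns [2, -8]
    H1 returns ([2, -8], (24))
    H2 returns ([2, -8], (24))
    H3 returns [([2, -8], (24))]
= [([2, -40], (24)), ([2, 0], (24)), ([2, -8], (24))]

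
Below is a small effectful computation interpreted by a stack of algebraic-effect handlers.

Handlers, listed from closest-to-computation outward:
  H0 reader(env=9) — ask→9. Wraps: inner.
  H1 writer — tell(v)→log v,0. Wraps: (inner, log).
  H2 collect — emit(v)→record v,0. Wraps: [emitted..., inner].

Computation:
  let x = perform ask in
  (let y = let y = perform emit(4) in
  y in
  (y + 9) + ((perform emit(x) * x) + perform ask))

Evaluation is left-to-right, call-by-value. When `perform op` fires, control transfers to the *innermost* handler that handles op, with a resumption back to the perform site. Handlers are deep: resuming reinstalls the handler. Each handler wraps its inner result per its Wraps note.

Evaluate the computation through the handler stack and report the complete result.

Answer: [4, 9, (18, ())]

Evaluation trace:
ask @ H0 ⇒ 9
emit(4) @ H2 ⇒ out+=4
emit(9) @ H2 ⇒ out+=9
ask @ H0 ⇒ 9
H0 returns 18
H1 returns (18, ())
H2 returns [4, 9, (18, ())]
= [4, 9, (18, ())]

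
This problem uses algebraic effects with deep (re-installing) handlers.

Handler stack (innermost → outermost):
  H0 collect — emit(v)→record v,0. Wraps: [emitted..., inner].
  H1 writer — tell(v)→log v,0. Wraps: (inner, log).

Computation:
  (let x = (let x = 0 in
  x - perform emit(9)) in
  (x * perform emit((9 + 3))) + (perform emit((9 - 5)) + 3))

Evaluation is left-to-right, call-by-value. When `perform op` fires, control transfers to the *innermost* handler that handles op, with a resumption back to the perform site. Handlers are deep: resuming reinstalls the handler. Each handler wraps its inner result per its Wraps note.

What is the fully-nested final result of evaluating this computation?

Answer: ([9, 12, 4, 3], ())

Step-by-step:
emit(9) @ H0 ⇒ out+=9
emit(12) @ H0 ⇒ out+=12
emit(4) @ H0 ⇒ out+=4
H0 returns [9, 12, 4, 3]
H1 returns ([9, 12, 4, 3], ())
= ([9, 12, 4, 3], ())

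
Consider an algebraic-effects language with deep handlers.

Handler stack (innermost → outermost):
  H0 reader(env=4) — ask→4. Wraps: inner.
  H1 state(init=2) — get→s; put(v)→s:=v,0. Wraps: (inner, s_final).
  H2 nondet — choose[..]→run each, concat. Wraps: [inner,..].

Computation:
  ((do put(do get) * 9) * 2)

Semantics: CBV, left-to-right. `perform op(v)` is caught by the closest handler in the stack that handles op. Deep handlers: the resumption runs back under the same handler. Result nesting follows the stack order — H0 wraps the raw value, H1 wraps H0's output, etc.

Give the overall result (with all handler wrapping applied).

Working:
get @ H1 ⇒ 2
put(2) @ H1 ⇒ s:=2
H0 returns 0
H1 returns (0, 2)
H2 returns [(0, 2)]
= [(0, 2)]

Answer: [(0, 2)]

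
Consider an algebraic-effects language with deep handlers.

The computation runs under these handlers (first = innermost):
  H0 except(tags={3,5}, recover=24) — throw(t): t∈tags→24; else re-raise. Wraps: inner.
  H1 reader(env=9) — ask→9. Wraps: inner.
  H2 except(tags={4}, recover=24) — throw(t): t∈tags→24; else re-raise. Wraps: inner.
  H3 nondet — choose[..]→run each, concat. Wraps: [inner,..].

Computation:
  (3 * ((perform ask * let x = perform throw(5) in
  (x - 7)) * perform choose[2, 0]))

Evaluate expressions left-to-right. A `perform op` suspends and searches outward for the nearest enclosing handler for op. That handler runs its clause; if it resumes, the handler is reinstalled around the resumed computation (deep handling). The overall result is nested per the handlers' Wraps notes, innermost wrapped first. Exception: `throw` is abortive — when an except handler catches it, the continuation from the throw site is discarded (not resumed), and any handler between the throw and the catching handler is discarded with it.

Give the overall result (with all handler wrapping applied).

Answer: [24]

Working:
ask @ H1 ⇒ 9
throw(5) @ H0 caught ⇒ 24
H1 returns 24
H2 returns 24
H3 returns [24]
= [24]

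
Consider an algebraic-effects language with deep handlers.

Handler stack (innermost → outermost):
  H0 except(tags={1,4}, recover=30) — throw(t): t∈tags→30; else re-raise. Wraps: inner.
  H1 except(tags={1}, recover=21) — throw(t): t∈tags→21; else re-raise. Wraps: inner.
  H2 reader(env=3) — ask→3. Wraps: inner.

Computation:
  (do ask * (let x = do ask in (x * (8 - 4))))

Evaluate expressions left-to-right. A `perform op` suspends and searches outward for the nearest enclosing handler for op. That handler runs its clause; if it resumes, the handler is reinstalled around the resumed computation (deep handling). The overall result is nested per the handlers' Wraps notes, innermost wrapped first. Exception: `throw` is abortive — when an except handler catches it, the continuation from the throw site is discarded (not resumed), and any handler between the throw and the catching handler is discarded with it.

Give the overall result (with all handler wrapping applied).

Working:
ask @ H2 ⇒ 3
ask @ H2 ⇒ 3
H0 returns 36
H1 returns 36
H2 returns 36
= 36

Answer: 36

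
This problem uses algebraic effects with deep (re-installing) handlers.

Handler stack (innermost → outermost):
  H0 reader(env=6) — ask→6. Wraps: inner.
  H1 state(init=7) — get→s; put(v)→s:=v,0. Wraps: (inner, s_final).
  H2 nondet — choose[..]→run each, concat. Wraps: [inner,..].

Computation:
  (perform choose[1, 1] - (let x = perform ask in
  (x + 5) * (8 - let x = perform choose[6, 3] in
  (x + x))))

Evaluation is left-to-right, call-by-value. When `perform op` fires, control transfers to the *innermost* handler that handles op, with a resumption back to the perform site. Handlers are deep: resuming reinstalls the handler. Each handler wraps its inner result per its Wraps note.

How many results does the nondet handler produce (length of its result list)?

Evaluation trace:
choose[1, 1] @ H2
  branch[0] choose=1:
    ask @ H0 ⇒ 6
    choose[6, 3] @ H2
      branch[0] choose=6:
        H0 returns 45
        H1 returns (45, 7)
        H2 returns [(45, 7)]
      branch[1] choose=3:
        H0 returns -21
        H1 returns (-21, 7)
        H2 returns [(-21, 7)]
  branch[1] choose=1:
    ask @ H0 ⇒ 6
    choose[6, 3] @ H2
      branch[0] choose=6:
        H0 returns 45
        H1 returns (45, 7)
        H2 returns [(45, 7)]
      branch[1] choose=3:
        H0 returns -21
        H1 returns (-21, 7)
        H2 returns [(-21, 7)]
= [(45, 7), (-21, 7), (45, 7), (-21, 7)]

Answer: 4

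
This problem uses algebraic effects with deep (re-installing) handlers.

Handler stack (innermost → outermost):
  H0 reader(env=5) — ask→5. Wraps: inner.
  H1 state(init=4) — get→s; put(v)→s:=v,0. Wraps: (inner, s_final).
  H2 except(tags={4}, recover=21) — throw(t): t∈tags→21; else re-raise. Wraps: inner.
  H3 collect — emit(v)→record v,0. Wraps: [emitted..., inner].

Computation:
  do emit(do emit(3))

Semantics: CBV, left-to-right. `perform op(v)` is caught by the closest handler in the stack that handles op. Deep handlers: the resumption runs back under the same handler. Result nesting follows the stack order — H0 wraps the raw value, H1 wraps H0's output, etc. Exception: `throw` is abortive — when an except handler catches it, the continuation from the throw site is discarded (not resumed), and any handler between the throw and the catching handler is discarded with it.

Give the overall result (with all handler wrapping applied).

Answer: [3, 0, (0, 4)]

Evaluation trace:
emit(3) @ H3 ⇒ out+=3
emit(0) @ H3 ⇒ out+=0
H0 returns 0
H1 returns (0, 4)
H2 returns (0, 4)
H3 returns [3, 0, (0, 4)]
= [3, 0, (0, 4)]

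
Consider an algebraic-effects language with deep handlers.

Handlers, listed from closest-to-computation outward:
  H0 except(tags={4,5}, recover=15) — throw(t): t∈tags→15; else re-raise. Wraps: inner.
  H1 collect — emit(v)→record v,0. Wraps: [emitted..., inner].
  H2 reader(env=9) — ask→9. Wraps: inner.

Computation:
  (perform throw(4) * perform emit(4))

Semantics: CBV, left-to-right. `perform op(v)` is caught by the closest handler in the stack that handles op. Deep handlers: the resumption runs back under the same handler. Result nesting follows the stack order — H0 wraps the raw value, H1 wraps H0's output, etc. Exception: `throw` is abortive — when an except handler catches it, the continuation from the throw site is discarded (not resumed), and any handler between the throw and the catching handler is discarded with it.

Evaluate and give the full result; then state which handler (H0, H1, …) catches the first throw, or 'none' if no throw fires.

Answer: [15] ; first throw caught by: H0

Evaluation trace:
throw(4) @ H0 caught ⇒ 15
H1 returns [15]
H2 returns [15]
= [15]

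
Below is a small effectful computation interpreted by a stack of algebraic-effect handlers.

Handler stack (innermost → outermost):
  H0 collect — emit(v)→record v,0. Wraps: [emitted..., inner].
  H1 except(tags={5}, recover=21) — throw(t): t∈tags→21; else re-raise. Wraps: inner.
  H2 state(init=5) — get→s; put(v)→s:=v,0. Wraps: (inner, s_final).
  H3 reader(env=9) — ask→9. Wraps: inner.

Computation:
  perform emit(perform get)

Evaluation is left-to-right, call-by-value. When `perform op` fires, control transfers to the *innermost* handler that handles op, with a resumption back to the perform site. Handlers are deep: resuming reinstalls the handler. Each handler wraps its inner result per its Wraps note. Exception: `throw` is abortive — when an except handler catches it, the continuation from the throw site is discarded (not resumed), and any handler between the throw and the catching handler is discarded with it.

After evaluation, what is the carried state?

Answer: 5

Working:
get @ H2 ⇒ 5
emit(5) @ H0 ⇒ out+=5
H0 returns [5, 0]
H1 returns [5, 0]
H2 returns ([5, 0], 5)
H3 returns ([5, 0], 5)
= ([5, 0], 5)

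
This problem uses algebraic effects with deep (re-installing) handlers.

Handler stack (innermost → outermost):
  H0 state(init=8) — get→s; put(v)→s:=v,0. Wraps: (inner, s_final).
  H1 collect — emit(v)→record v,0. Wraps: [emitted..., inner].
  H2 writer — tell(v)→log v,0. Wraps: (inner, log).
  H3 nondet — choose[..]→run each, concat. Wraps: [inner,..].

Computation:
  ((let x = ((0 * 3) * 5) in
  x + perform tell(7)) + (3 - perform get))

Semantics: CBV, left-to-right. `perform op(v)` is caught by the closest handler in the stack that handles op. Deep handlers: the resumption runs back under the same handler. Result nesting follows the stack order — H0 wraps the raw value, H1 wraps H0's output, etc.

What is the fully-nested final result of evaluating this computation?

Step-by-step:
tell(7) @ H2 ⇒ log+=7
get @ H0 ⇒ 8
H0 returns (-5, 8)
H1 returns [(-5, 8)]
H2 returns ([(-5, 8)], (7))
H3 returns [([(-5, 8)], (7))]
= [([(-5, 8)], (7))]

Answer: [([(-5, 8)], (7))]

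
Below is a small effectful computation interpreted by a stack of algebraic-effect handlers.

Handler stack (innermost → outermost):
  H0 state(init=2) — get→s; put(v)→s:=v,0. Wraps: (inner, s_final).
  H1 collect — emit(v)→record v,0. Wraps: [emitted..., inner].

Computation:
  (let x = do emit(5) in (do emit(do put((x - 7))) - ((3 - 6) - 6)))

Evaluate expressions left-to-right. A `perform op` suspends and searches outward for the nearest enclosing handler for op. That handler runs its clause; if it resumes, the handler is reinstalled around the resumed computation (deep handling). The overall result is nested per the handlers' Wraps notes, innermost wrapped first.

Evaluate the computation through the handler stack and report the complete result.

Answer: [5, 0, (9, -7)]

Step-by-step:
emit(5) @ H1 ⇒ out+=5
put(-7) @ H0 ⇒ s:=-7
emit(0) @ H1 ⇒ out+=0
H0 returns (9, -7)
H1 returns [5, 0, (9, -7)]
= [5, 0, (9, -7)]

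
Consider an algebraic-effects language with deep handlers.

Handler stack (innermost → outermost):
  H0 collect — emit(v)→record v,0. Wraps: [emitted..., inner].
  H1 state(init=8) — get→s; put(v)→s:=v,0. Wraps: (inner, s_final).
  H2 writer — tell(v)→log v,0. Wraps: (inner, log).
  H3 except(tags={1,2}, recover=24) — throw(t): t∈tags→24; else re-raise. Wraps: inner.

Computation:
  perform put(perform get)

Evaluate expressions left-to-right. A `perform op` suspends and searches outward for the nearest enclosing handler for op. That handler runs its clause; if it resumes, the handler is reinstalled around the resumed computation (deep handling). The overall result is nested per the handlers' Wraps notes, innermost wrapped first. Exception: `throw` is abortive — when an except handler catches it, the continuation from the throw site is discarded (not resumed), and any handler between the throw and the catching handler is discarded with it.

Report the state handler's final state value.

Answer: 8

Evaluation trace:
get @ H1 ⇒ 8
put(8) @ H1 ⇒ s:=8
H0 returns [0]
H1 returns ([0], 8)
H2 returns (([0], 8), ())
H3 returns (([0], 8), ())
= (([0], 8), ())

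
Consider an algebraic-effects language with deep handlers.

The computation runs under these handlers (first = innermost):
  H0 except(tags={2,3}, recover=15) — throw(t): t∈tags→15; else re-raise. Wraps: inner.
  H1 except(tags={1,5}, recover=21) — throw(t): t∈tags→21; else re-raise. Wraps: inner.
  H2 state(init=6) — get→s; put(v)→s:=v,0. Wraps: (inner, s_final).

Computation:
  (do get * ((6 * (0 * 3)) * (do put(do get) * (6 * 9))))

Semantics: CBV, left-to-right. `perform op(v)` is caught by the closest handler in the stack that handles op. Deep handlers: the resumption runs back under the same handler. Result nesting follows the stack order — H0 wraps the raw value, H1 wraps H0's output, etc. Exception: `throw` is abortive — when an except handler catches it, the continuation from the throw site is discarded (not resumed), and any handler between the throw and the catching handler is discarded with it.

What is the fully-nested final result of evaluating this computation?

Evaluation trace:
get @ H2 ⇒ 6
get @ H2 ⇒ 6
put(6) @ H2 ⇒ s:=6
H0 returns 0
H1 returns 0
H2 returns (0, 6)
= (0, 6)

Answer: (0, 6)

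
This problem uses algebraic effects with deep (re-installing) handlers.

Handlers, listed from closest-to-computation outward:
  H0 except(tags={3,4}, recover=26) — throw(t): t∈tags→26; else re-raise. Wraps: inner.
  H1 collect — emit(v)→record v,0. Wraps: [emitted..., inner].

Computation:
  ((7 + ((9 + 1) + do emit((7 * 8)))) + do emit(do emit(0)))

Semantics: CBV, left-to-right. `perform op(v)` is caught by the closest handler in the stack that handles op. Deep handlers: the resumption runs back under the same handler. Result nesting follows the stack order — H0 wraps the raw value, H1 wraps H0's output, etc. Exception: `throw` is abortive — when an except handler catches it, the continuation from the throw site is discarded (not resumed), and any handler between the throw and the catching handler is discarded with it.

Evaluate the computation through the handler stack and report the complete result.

Evaluation trace:
emit(56) @ H1 ⇒ out+=56
emit(0) @ H1 ⇒ out+=0
emit(0) @ H1 ⇒ out+=0
H0 returns 17
H1 returns [56, 0, 0, 17]
= [56, 0, 0, 17]

Answer: [56, 0, 0, 17]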